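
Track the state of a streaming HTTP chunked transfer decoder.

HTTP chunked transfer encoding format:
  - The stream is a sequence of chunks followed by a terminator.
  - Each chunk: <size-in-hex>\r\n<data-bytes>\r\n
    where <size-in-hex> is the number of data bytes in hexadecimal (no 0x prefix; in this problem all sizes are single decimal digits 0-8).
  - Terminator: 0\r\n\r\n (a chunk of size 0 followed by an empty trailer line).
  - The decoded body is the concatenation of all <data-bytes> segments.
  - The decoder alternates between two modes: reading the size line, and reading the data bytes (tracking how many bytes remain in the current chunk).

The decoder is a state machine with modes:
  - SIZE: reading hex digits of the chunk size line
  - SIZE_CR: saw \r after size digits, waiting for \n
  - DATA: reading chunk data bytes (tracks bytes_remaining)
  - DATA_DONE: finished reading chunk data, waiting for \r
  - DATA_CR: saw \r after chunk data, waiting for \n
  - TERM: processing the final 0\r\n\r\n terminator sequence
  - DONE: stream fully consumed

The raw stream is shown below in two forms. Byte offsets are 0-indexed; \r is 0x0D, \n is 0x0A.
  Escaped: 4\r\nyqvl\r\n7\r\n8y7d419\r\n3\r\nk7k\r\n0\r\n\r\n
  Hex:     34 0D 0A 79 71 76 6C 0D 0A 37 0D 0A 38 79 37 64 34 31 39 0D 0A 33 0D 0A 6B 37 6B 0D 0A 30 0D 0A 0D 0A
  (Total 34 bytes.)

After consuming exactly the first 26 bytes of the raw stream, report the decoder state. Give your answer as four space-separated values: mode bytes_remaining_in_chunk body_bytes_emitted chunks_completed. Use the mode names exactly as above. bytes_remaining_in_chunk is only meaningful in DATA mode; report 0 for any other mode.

Answer: DATA 1 13 2

Derivation:
Byte 0 = '4': mode=SIZE remaining=0 emitted=0 chunks_done=0
Byte 1 = 0x0D: mode=SIZE_CR remaining=0 emitted=0 chunks_done=0
Byte 2 = 0x0A: mode=DATA remaining=4 emitted=0 chunks_done=0
Byte 3 = 'y': mode=DATA remaining=3 emitted=1 chunks_done=0
Byte 4 = 'q': mode=DATA remaining=2 emitted=2 chunks_done=0
Byte 5 = 'v': mode=DATA remaining=1 emitted=3 chunks_done=0
Byte 6 = 'l': mode=DATA_DONE remaining=0 emitted=4 chunks_done=0
Byte 7 = 0x0D: mode=DATA_CR remaining=0 emitted=4 chunks_done=0
Byte 8 = 0x0A: mode=SIZE remaining=0 emitted=4 chunks_done=1
Byte 9 = '7': mode=SIZE remaining=0 emitted=4 chunks_done=1
Byte 10 = 0x0D: mode=SIZE_CR remaining=0 emitted=4 chunks_done=1
Byte 11 = 0x0A: mode=DATA remaining=7 emitted=4 chunks_done=1
Byte 12 = '8': mode=DATA remaining=6 emitted=5 chunks_done=1
Byte 13 = 'y': mode=DATA remaining=5 emitted=6 chunks_done=1
Byte 14 = '7': mode=DATA remaining=4 emitted=7 chunks_done=1
Byte 15 = 'd': mode=DATA remaining=3 emitted=8 chunks_done=1
Byte 16 = '4': mode=DATA remaining=2 emitted=9 chunks_done=1
Byte 17 = '1': mode=DATA remaining=1 emitted=10 chunks_done=1
Byte 18 = '9': mode=DATA_DONE remaining=0 emitted=11 chunks_done=1
Byte 19 = 0x0D: mode=DATA_CR remaining=0 emitted=11 chunks_done=1
Byte 20 = 0x0A: mode=SIZE remaining=0 emitted=11 chunks_done=2
Byte 21 = '3': mode=SIZE remaining=0 emitted=11 chunks_done=2
Byte 22 = 0x0D: mode=SIZE_CR remaining=0 emitted=11 chunks_done=2
Byte 23 = 0x0A: mode=DATA remaining=3 emitted=11 chunks_done=2
Byte 24 = 'k': mode=DATA remaining=2 emitted=12 chunks_done=2
Byte 25 = '7': mode=DATA remaining=1 emitted=13 chunks_done=2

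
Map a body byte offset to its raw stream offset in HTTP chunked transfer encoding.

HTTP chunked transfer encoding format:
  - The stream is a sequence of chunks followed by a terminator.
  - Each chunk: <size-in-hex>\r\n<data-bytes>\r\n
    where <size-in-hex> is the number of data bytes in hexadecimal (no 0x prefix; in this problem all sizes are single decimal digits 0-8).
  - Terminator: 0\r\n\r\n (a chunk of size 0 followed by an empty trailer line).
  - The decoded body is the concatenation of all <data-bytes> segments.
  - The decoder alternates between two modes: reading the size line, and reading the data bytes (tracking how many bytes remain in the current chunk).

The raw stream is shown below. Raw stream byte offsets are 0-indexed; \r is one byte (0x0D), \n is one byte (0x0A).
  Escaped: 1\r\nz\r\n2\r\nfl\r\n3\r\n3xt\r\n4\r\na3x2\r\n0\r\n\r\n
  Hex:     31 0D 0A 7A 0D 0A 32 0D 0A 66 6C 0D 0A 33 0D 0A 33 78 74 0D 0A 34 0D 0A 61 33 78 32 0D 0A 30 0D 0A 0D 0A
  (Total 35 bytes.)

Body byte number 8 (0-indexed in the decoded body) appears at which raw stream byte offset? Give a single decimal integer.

Answer: 26

Derivation:
Chunk 1: stream[0..1]='1' size=0x1=1, data at stream[3..4]='z' -> body[0..1], body so far='z'
Chunk 2: stream[6..7]='2' size=0x2=2, data at stream[9..11]='fl' -> body[1..3], body so far='zfl'
Chunk 3: stream[13..14]='3' size=0x3=3, data at stream[16..19]='3xt' -> body[3..6], body so far='zfl3xt'
Chunk 4: stream[21..22]='4' size=0x4=4, data at stream[24..28]='a3x2' -> body[6..10], body so far='zfl3xta3x2'
Chunk 5: stream[30..31]='0' size=0 (terminator). Final body='zfl3xta3x2' (10 bytes)
Body byte 8 at stream offset 26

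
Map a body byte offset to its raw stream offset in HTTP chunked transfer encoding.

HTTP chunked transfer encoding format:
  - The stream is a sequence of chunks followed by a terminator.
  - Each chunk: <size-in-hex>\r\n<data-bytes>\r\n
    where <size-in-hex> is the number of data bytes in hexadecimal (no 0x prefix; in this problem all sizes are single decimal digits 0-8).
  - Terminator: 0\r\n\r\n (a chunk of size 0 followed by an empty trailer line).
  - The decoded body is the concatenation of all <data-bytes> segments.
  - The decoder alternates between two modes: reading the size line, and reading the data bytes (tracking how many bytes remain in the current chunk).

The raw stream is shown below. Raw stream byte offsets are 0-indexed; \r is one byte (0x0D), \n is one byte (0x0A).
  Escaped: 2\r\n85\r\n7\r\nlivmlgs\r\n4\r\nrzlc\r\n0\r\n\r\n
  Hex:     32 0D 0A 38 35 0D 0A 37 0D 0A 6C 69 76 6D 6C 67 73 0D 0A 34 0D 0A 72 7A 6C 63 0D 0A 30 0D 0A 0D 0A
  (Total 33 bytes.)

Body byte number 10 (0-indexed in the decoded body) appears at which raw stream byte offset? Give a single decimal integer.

Answer: 23

Derivation:
Chunk 1: stream[0..1]='2' size=0x2=2, data at stream[3..5]='85' -> body[0..2], body so far='85'
Chunk 2: stream[7..8]='7' size=0x7=7, data at stream[10..17]='livmlgs' -> body[2..9], body so far='85livmlgs'
Chunk 3: stream[19..20]='4' size=0x4=4, data at stream[22..26]='rzlc' -> body[9..13], body so far='85livmlgsrzlc'
Chunk 4: stream[28..29]='0' size=0 (terminator). Final body='85livmlgsrzlc' (13 bytes)
Body byte 10 at stream offset 23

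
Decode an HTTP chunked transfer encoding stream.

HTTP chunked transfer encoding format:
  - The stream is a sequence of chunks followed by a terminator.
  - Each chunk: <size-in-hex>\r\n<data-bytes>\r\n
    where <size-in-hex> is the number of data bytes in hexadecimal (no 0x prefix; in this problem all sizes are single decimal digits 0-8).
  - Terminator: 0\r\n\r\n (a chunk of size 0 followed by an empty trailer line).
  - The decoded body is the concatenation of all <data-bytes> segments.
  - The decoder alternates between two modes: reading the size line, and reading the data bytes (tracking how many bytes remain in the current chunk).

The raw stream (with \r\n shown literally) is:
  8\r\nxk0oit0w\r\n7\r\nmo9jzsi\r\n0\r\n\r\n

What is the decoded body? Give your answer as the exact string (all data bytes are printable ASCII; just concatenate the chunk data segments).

Answer: xk0oit0wmo9jzsi

Derivation:
Chunk 1: stream[0..1]='8' size=0x8=8, data at stream[3..11]='xk0oit0w' -> body[0..8], body so far='xk0oit0w'
Chunk 2: stream[13..14]='7' size=0x7=7, data at stream[16..23]='mo9jzsi' -> body[8..15], body so far='xk0oit0wmo9jzsi'
Chunk 3: stream[25..26]='0' size=0 (terminator). Final body='xk0oit0wmo9jzsi' (15 bytes)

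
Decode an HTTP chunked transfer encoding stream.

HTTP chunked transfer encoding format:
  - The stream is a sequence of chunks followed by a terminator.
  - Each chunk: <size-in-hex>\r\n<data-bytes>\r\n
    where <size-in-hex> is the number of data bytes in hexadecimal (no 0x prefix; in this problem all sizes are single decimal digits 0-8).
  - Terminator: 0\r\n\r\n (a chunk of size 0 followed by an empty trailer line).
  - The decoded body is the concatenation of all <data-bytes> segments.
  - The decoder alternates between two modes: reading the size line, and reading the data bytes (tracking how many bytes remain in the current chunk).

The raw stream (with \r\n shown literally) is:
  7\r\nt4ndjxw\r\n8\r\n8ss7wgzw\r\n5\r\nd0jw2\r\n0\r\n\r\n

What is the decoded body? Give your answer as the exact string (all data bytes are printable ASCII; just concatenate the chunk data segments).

Chunk 1: stream[0..1]='7' size=0x7=7, data at stream[3..10]='t4ndjxw' -> body[0..7], body so far='t4ndjxw'
Chunk 2: stream[12..13]='8' size=0x8=8, data at stream[15..23]='8ss7wgzw' -> body[7..15], body so far='t4ndjxw8ss7wgzw'
Chunk 3: stream[25..26]='5' size=0x5=5, data at stream[28..33]='d0jw2' -> body[15..20], body so far='t4ndjxw8ss7wgzwd0jw2'
Chunk 4: stream[35..36]='0' size=0 (terminator). Final body='t4ndjxw8ss7wgzwd0jw2' (20 bytes)

Answer: t4ndjxw8ss7wgzwd0jw2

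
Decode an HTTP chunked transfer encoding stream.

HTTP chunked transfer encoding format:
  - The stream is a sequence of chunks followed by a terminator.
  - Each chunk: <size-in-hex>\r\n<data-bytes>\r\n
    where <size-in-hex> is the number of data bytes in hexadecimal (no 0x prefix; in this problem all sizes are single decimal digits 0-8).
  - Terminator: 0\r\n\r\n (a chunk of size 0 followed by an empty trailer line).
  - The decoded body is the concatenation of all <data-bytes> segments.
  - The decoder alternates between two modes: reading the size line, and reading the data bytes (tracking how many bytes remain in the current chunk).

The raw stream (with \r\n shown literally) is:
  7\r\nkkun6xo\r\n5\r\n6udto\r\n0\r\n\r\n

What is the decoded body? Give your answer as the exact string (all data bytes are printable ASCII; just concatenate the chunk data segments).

Answer: kkun6xo6udto

Derivation:
Chunk 1: stream[0..1]='7' size=0x7=7, data at stream[3..10]='kkun6xo' -> body[0..7], body so far='kkun6xo'
Chunk 2: stream[12..13]='5' size=0x5=5, data at stream[15..20]='6udto' -> body[7..12], body so far='kkun6xo6udto'
Chunk 3: stream[22..23]='0' size=0 (terminator). Final body='kkun6xo6udto' (12 bytes)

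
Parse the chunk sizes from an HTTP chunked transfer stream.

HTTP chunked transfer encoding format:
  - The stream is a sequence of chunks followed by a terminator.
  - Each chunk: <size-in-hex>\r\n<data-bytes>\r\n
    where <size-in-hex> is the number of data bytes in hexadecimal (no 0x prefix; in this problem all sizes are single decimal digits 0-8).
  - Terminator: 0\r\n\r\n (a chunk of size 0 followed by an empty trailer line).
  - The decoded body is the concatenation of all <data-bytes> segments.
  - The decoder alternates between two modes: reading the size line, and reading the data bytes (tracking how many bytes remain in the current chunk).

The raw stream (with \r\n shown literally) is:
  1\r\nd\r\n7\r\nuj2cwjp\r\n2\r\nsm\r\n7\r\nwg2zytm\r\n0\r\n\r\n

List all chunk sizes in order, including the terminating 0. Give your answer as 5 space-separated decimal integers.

Answer: 1 7 2 7 0

Derivation:
Chunk 1: stream[0..1]='1' size=0x1=1, data at stream[3..4]='d' -> body[0..1], body so far='d'
Chunk 2: stream[6..7]='7' size=0x7=7, data at stream[9..16]='uj2cwjp' -> body[1..8], body so far='duj2cwjp'
Chunk 3: stream[18..19]='2' size=0x2=2, data at stream[21..23]='sm' -> body[8..10], body so far='duj2cwjpsm'
Chunk 4: stream[25..26]='7' size=0x7=7, data at stream[28..35]='wg2zytm' -> body[10..17], body so far='duj2cwjpsmwg2zytm'
Chunk 5: stream[37..38]='0' size=0 (terminator). Final body='duj2cwjpsmwg2zytm' (17 bytes)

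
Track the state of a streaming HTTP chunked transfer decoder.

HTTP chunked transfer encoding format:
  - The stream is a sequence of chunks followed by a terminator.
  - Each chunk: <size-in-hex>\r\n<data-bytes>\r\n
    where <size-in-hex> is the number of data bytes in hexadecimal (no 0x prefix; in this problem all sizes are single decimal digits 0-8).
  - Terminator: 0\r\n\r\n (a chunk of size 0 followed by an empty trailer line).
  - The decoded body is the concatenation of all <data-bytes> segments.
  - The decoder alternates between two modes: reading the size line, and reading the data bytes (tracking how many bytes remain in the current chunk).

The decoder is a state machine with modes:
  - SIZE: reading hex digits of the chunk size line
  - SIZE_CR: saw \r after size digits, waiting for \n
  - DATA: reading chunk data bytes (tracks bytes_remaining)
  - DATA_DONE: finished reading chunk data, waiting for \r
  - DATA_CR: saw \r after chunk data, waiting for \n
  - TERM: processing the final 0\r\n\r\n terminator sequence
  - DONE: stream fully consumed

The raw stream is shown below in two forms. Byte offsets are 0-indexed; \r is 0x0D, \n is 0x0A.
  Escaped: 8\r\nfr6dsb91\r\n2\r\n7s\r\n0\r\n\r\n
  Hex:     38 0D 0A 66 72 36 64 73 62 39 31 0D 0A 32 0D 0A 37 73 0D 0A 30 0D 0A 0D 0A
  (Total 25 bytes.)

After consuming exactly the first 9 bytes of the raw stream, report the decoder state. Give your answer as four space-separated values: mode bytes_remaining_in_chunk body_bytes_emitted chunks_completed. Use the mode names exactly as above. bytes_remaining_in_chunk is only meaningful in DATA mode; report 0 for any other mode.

Answer: DATA 2 6 0

Derivation:
Byte 0 = '8': mode=SIZE remaining=0 emitted=0 chunks_done=0
Byte 1 = 0x0D: mode=SIZE_CR remaining=0 emitted=0 chunks_done=0
Byte 2 = 0x0A: mode=DATA remaining=8 emitted=0 chunks_done=0
Byte 3 = 'f': mode=DATA remaining=7 emitted=1 chunks_done=0
Byte 4 = 'r': mode=DATA remaining=6 emitted=2 chunks_done=0
Byte 5 = '6': mode=DATA remaining=5 emitted=3 chunks_done=0
Byte 6 = 'd': mode=DATA remaining=4 emitted=4 chunks_done=0
Byte 7 = 's': mode=DATA remaining=3 emitted=5 chunks_done=0
Byte 8 = 'b': mode=DATA remaining=2 emitted=6 chunks_done=0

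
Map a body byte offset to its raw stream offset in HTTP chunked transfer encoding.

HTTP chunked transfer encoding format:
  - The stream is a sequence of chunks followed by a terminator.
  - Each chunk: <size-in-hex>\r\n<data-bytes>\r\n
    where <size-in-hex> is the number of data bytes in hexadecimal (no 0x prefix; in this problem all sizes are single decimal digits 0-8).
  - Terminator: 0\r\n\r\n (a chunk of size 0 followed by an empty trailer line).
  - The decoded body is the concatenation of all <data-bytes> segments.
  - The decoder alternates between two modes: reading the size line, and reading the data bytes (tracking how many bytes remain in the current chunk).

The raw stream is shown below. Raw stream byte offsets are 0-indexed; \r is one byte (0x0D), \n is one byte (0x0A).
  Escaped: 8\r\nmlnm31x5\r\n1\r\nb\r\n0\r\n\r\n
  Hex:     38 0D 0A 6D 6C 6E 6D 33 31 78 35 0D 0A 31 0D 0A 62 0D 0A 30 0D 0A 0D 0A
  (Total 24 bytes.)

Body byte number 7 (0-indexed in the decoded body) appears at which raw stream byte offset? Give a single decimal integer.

Chunk 1: stream[0..1]='8' size=0x8=8, data at stream[3..11]='mlnm31x5' -> body[0..8], body so far='mlnm31x5'
Chunk 2: stream[13..14]='1' size=0x1=1, data at stream[16..17]='b' -> body[8..9], body so far='mlnm31x5b'
Chunk 3: stream[19..20]='0' size=0 (terminator). Final body='mlnm31x5b' (9 bytes)
Body byte 7 at stream offset 10

Answer: 10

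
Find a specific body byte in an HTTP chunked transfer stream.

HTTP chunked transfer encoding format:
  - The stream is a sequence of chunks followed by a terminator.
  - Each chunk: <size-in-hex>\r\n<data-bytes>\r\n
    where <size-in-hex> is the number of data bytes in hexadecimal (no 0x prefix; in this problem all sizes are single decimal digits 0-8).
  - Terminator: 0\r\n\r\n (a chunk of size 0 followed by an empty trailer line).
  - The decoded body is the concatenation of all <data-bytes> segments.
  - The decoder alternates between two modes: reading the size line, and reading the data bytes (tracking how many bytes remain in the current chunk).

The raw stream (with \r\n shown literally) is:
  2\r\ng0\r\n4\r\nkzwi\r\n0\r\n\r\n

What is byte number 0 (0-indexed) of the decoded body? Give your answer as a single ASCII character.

Chunk 1: stream[0..1]='2' size=0x2=2, data at stream[3..5]='g0' -> body[0..2], body so far='g0'
Chunk 2: stream[7..8]='4' size=0x4=4, data at stream[10..14]='kzwi' -> body[2..6], body so far='g0kzwi'
Chunk 3: stream[16..17]='0' size=0 (terminator). Final body='g0kzwi' (6 bytes)
Body byte 0 = 'g'

Answer: g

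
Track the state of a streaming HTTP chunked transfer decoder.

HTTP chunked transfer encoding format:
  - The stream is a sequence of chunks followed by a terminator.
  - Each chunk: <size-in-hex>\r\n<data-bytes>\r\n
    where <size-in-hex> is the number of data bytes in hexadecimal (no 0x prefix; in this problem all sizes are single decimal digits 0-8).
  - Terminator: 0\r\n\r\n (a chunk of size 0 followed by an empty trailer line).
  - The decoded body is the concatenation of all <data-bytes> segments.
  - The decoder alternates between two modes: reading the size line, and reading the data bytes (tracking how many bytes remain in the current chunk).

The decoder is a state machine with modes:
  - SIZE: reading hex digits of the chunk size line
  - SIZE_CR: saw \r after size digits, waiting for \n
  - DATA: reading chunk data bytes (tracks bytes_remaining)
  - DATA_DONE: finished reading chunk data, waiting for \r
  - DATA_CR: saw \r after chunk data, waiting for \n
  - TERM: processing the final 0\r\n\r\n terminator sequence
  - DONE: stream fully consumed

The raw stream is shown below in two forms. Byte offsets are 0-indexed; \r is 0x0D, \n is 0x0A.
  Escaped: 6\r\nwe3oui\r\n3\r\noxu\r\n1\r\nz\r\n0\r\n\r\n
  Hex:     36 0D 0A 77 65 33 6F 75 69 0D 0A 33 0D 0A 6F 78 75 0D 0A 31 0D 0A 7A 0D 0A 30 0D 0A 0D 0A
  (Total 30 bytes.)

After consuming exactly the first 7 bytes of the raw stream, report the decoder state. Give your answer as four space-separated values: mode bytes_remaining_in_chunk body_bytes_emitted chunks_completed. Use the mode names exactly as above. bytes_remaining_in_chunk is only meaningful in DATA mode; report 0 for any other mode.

Answer: DATA 2 4 0

Derivation:
Byte 0 = '6': mode=SIZE remaining=0 emitted=0 chunks_done=0
Byte 1 = 0x0D: mode=SIZE_CR remaining=0 emitted=0 chunks_done=0
Byte 2 = 0x0A: mode=DATA remaining=6 emitted=0 chunks_done=0
Byte 3 = 'w': mode=DATA remaining=5 emitted=1 chunks_done=0
Byte 4 = 'e': mode=DATA remaining=4 emitted=2 chunks_done=0
Byte 5 = '3': mode=DATA remaining=3 emitted=3 chunks_done=0
Byte 6 = 'o': mode=DATA remaining=2 emitted=4 chunks_done=0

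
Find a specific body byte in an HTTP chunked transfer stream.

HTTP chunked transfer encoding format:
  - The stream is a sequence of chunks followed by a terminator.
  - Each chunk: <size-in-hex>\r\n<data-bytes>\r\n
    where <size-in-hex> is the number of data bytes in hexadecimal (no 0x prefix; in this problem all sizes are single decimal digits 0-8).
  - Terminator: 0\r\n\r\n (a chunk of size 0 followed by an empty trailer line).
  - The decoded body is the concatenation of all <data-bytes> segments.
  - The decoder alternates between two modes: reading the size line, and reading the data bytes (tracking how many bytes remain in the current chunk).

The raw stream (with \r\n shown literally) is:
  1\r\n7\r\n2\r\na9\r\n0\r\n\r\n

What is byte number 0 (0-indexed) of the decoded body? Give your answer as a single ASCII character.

Chunk 1: stream[0..1]='1' size=0x1=1, data at stream[3..4]='7' -> body[0..1], body so far='7'
Chunk 2: stream[6..7]='2' size=0x2=2, data at stream[9..11]='a9' -> body[1..3], body so far='7a9'
Chunk 3: stream[13..14]='0' size=0 (terminator). Final body='7a9' (3 bytes)
Body byte 0 = '7'

Answer: 7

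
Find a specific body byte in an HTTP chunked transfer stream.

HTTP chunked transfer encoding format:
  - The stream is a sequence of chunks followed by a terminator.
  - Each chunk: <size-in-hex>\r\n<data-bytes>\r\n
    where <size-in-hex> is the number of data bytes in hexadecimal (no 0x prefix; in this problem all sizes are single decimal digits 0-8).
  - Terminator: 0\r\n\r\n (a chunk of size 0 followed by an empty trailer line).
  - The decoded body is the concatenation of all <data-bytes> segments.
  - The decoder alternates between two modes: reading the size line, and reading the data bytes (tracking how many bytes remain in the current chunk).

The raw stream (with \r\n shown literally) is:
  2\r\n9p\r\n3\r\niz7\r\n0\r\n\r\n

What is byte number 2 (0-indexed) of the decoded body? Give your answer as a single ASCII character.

Chunk 1: stream[0..1]='2' size=0x2=2, data at stream[3..5]='9p' -> body[0..2], body so far='9p'
Chunk 2: stream[7..8]='3' size=0x3=3, data at stream[10..13]='iz7' -> body[2..5], body so far='9piz7'
Chunk 3: stream[15..16]='0' size=0 (terminator). Final body='9piz7' (5 bytes)
Body byte 2 = 'i'

Answer: i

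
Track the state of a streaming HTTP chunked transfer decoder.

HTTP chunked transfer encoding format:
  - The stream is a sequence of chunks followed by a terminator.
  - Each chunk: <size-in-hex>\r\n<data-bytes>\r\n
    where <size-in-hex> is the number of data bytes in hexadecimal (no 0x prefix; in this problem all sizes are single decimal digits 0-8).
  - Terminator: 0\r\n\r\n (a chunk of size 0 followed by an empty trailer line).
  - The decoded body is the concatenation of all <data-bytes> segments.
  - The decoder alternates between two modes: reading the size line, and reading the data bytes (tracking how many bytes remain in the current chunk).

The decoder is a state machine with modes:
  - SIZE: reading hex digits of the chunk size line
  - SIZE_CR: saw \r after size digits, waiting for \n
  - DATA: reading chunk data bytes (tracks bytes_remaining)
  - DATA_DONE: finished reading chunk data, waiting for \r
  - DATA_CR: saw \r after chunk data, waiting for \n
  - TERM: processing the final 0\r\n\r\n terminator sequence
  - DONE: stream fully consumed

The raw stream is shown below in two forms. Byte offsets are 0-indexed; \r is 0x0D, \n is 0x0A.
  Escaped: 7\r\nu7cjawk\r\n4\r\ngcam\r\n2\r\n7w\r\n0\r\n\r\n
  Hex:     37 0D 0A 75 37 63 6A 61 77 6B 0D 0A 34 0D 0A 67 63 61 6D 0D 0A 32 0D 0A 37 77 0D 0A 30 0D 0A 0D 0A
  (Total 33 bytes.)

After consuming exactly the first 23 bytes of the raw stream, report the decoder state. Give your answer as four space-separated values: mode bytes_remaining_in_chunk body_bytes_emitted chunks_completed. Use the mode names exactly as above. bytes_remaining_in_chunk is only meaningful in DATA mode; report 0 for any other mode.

Byte 0 = '7': mode=SIZE remaining=0 emitted=0 chunks_done=0
Byte 1 = 0x0D: mode=SIZE_CR remaining=0 emitted=0 chunks_done=0
Byte 2 = 0x0A: mode=DATA remaining=7 emitted=0 chunks_done=0
Byte 3 = 'u': mode=DATA remaining=6 emitted=1 chunks_done=0
Byte 4 = '7': mode=DATA remaining=5 emitted=2 chunks_done=0
Byte 5 = 'c': mode=DATA remaining=4 emitted=3 chunks_done=0
Byte 6 = 'j': mode=DATA remaining=3 emitted=4 chunks_done=0
Byte 7 = 'a': mode=DATA remaining=2 emitted=5 chunks_done=0
Byte 8 = 'w': mode=DATA remaining=1 emitted=6 chunks_done=0
Byte 9 = 'k': mode=DATA_DONE remaining=0 emitted=7 chunks_done=0
Byte 10 = 0x0D: mode=DATA_CR remaining=0 emitted=7 chunks_done=0
Byte 11 = 0x0A: mode=SIZE remaining=0 emitted=7 chunks_done=1
Byte 12 = '4': mode=SIZE remaining=0 emitted=7 chunks_done=1
Byte 13 = 0x0D: mode=SIZE_CR remaining=0 emitted=7 chunks_done=1
Byte 14 = 0x0A: mode=DATA remaining=4 emitted=7 chunks_done=1
Byte 15 = 'g': mode=DATA remaining=3 emitted=8 chunks_done=1
Byte 16 = 'c': mode=DATA remaining=2 emitted=9 chunks_done=1
Byte 17 = 'a': mode=DATA remaining=1 emitted=10 chunks_done=1
Byte 18 = 'm': mode=DATA_DONE remaining=0 emitted=11 chunks_done=1
Byte 19 = 0x0D: mode=DATA_CR remaining=0 emitted=11 chunks_done=1
Byte 20 = 0x0A: mode=SIZE remaining=0 emitted=11 chunks_done=2
Byte 21 = '2': mode=SIZE remaining=0 emitted=11 chunks_done=2
Byte 22 = 0x0D: mode=SIZE_CR remaining=0 emitted=11 chunks_done=2

Answer: SIZE_CR 0 11 2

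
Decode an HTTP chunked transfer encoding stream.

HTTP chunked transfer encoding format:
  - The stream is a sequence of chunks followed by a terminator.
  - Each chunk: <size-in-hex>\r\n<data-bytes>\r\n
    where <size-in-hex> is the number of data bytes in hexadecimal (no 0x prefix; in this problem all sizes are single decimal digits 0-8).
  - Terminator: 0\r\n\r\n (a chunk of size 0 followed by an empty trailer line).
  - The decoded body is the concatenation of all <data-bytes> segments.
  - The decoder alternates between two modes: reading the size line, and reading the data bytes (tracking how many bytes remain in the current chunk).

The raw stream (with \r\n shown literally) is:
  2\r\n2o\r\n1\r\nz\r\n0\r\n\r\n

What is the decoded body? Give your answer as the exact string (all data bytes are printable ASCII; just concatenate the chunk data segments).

Chunk 1: stream[0..1]='2' size=0x2=2, data at stream[3..5]='2o' -> body[0..2], body so far='2o'
Chunk 2: stream[7..8]='1' size=0x1=1, data at stream[10..11]='z' -> body[2..3], body so far='2oz'
Chunk 3: stream[13..14]='0' size=0 (terminator). Final body='2oz' (3 bytes)

Answer: 2oz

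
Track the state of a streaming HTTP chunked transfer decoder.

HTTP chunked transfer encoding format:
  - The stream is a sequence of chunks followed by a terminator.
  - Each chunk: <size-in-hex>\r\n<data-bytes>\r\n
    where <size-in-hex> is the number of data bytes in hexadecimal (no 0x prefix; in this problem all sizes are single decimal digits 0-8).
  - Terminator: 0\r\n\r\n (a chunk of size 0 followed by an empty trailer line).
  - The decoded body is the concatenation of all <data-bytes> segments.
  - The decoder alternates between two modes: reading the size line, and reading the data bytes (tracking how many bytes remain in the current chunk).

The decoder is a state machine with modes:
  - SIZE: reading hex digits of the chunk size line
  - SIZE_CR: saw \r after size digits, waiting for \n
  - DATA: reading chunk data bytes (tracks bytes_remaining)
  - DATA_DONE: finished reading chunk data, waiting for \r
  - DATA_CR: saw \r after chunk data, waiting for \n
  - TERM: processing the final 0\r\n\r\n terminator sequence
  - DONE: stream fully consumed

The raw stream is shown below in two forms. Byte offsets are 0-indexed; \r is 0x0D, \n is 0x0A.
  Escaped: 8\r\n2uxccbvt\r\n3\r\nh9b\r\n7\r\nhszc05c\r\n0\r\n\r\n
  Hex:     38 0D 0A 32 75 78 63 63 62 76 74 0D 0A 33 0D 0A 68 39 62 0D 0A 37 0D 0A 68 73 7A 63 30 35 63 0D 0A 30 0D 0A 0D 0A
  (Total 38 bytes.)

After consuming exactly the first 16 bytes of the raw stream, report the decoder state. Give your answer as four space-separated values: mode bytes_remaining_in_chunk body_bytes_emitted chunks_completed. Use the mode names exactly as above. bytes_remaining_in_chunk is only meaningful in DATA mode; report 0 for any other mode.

Byte 0 = '8': mode=SIZE remaining=0 emitted=0 chunks_done=0
Byte 1 = 0x0D: mode=SIZE_CR remaining=0 emitted=0 chunks_done=0
Byte 2 = 0x0A: mode=DATA remaining=8 emitted=0 chunks_done=0
Byte 3 = '2': mode=DATA remaining=7 emitted=1 chunks_done=0
Byte 4 = 'u': mode=DATA remaining=6 emitted=2 chunks_done=0
Byte 5 = 'x': mode=DATA remaining=5 emitted=3 chunks_done=0
Byte 6 = 'c': mode=DATA remaining=4 emitted=4 chunks_done=0
Byte 7 = 'c': mode=DATA remaining=3 emitted=5 chunks_done=0
Byte 8 = 'b': mode=DATA remaining=2 emitted=6 chunks_done=0
Byte 9 = 'v': mode=DATA remaining=1 emitted=7 chunks_done=0
Byte 10 = 't': mode=DATA_DONE remaining=0 emitted=8 chunks_done=0
Byte 11 = 0x0D: mode=DATA_CR remaining=0 emitted=8 chunks_done=0
Byte 12 = 0x0A: mode=SIZE remaining=0 emitted=8 chunks_done=1
Byte 13 = '3': mode=SIZE remaining=0 emitted=8 chunks_done=1
Byte 14 = 0x0D: mode=SIZE_CR remaining=0 emitted=8 chunks_done=1
Byte 15 = 0x0A: mode=DATA remaining=3 emitted=8 chunks_done=1

Answer: DATA 3 8 1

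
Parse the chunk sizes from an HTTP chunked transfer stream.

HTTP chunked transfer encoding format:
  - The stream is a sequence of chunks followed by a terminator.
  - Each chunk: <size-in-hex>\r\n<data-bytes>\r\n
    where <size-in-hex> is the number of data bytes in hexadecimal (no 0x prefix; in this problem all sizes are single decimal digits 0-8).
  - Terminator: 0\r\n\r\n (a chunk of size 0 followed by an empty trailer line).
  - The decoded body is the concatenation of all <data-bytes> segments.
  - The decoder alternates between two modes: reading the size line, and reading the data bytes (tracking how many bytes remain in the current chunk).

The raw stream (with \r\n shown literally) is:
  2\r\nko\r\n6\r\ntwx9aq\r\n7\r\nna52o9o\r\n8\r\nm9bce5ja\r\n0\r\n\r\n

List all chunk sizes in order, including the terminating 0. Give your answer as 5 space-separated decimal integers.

Chunk 1: stream[0..1]='2' size=0x2=2, data at stream[3..5]='ko' -> body[0..2], body so far='ko'
Chunk 2: stream[7..8]='6' size=0x6=6, data at stream[10..16]='twx9aq' -> body[2..8], body so far='kotwx9aq'
Chunk 3: stream[18..19]='7' size=0x7=7, data at stream[21..28]='na52o9o' -> body[8..15], body so far='kotwx9aqna52o9o'
Chunk 4: stream[30..31]='8' size=0x8=8, data at stream[33..41]='m9bce5ja' -> body[15..23], body so far='kotwx9aqna52o9om9bce5ja'
Chunk 5: stream[43..44]='0' size=0 (terminator). Final body='kotwx9aqna52o9om9bce5ja' (23 bytes)

Answer: 2 6 7 8 0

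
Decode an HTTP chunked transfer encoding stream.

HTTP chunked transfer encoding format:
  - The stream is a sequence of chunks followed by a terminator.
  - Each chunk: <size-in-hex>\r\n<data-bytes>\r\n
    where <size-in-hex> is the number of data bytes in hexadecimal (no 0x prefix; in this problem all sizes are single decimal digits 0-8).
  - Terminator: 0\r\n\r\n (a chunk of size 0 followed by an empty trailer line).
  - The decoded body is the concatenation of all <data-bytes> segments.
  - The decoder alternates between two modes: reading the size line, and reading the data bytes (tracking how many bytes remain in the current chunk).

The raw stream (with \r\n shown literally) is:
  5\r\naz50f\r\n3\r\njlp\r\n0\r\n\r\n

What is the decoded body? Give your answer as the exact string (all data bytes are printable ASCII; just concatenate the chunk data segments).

Answer: az50fjlp

Derivation:
Chunk 1: stream[0..1]='5' size=0x5=5, data at stream[3..8]='az50f' -> body[0..5], body so far='az50f'
Chunk 2: stream[10..11]='3' size=0x3=3, data at stream[13..16]='jlp' -> body[5..8], body so far='az50fjlp'
Chunk 3: stream[18..19]='0' size=0 (terminator). Final body='az50fjlp' (8 bytes)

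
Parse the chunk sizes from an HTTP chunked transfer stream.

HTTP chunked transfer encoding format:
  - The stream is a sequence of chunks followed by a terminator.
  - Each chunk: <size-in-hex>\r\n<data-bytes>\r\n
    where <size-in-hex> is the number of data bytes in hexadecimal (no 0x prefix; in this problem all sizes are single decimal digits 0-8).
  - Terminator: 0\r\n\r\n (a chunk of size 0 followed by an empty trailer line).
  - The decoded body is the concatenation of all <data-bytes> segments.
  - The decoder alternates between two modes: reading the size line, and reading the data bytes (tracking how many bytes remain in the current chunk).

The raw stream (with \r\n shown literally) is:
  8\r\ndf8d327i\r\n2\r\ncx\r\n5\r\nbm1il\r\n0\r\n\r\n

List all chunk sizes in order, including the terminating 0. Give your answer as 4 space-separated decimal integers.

Chunk 1: stream[0..1]='8' size=0x8=8, data at stream[3..11]='df8d327i' -> body[0..8], body so far='df8d327i'
Chunk 2: stream[13..14]='2' size=0x2=2, data at stream[16..18]='cx' -> body[8..10], body so far='df8d327icx'
Chunk 3: stream[20..21]='5' size=0x5=5, data at stream[23..28]='bm1il' -> body[10..15], body so far='df8d327icxbm1il'
Chunk 4: stream[30..31]='0' size=0 (terminator). Final body='df8d327icxbm1il' (15 bytes)

Answer: 8 2 5 0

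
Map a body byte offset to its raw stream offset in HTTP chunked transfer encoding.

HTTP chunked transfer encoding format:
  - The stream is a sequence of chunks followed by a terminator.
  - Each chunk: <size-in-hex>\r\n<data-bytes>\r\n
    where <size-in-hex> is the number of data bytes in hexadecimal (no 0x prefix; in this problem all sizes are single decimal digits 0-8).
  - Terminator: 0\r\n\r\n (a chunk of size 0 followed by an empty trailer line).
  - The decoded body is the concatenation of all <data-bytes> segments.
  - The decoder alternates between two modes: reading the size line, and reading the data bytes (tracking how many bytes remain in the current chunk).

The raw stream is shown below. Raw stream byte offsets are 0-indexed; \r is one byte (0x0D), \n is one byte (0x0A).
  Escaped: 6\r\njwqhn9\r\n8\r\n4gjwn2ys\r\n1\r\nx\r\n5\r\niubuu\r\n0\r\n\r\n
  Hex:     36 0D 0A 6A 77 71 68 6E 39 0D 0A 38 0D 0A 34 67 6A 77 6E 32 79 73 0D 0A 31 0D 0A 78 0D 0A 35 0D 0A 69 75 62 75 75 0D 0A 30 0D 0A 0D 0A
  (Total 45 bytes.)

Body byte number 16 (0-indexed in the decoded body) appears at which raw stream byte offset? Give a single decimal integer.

Chunk 1: stream[0..1]='6' size=0x6=6, data at stream[3..9]='jwqhn9' -> body[0..6], body so far='jwqhn9'
Chunk 2: stream[11..12]='8' size=0x8=8, data at stream[14..22]='4gjwn2ys' -> body[6..14], body so far='jwqhn94gjwn2ys'
Chunk 3: stream[24..25]='1' size=0x1=1, data at stream[27..28]='x' -> body[14..15], body so far='jwqhn94gjwn2ysx'
Chunk 4: stream[30..31]='5' size=0x5=5, data at stream[33..38]='iubuu' -> body[15..20], body so far='jwqhn94gjwn2ysxiubuu'
Chunk 5: stream[40..41]='0' size=0 (terminator). Final body='jwqhn94gjwn2ysxiubuu' (20 bytes)
Body byte 16 at stream offset 34

Answer: 34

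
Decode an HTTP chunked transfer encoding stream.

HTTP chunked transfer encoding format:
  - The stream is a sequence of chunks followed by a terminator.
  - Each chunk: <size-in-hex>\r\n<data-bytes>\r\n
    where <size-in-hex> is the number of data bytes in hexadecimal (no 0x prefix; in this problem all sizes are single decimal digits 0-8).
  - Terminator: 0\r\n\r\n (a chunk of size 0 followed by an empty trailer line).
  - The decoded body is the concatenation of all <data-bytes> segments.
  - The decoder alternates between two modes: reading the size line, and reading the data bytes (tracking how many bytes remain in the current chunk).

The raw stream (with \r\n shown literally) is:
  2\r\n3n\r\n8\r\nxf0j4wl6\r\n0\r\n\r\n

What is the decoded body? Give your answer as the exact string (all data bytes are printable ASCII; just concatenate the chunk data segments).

Answer: 3nxf0j4wl6

Derivation:
Chunk 1: stream[0..1]='2' size=0x2=2, data at stream[3..5]='3n' -> body[0..2], body so far='3n'
Chunk 2: stream[7..8]='8' size=0x8=8, data at stream[10..18]='xf0j4wl6' -> body[2..10], body so far='3nxf0j4wl6'
Chunk 3: stream[20..21]='0' size=0 (terminator). Final body='3nxf0j4wl6' (10 bytes)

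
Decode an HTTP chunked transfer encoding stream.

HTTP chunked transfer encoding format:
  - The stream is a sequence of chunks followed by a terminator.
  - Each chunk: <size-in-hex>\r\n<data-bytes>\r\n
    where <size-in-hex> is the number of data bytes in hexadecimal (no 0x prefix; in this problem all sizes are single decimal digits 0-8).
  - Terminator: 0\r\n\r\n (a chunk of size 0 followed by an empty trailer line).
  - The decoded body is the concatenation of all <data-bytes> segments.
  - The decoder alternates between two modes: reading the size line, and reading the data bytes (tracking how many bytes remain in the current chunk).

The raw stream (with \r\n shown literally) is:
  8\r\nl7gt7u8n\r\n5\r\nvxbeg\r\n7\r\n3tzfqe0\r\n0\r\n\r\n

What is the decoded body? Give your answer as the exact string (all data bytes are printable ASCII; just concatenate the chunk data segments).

Chunk 1: stream[0..1]='8' size=0x8=8, data at stream[3..11]='l7gt7u8n' -> body[0..8], body so far='l7gt7u8n'
Chunk 2: stream[13..14]='5' size=0x5=5, data at stream[16..21]='vxbeg' -> body[8..13], body so far='l7gt7u8nvxbeg'
Chunk 3: stream[23..24]='7' size=0x7=7, data at stream[26..33]='3tzfqe0' -> body[13..20], body so far='l7gt7u8nvxbeg3tzfqe0'
Chunk 4: stream[35..36]='0' size=0 (terminator). Final body='l7gt7u8nvxbeg3tzfqe0' (20 bytes)

Answer: l7gt7u8nvxbeg3tzfqe0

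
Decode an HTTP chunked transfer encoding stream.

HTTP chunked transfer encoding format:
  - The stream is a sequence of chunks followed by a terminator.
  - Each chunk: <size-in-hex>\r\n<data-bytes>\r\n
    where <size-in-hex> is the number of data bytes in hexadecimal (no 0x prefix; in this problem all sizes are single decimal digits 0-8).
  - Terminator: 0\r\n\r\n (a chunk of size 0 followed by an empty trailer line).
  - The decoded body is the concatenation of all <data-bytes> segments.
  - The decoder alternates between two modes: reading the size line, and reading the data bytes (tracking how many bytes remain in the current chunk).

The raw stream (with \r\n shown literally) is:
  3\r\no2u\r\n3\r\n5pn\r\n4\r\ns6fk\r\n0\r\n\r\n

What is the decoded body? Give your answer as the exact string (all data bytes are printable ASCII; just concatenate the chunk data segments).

Answer: o2u5pns6fk

Derivation:
Chunk 1: stream[0..1]='3' size=0x3=3, data at stream[3..6]='o2u' -> body[0..3], body so far='o2u'
Chunk 2: stream[8..9]='3' size=0x3=3, data at stream[11..14]='5pn' -> body[3..6], body so far='o2u5pn'
Chunk 3: stream[16..17]='4' size=0x4=4, data at stream[19..23]='s6fk' -> body[6..10], body so far='o2u5pns6fk'
Chunk 4: stream[25..26]='0' size=0 (terminator). Final body='o2u5pns6fk' (10 bytes)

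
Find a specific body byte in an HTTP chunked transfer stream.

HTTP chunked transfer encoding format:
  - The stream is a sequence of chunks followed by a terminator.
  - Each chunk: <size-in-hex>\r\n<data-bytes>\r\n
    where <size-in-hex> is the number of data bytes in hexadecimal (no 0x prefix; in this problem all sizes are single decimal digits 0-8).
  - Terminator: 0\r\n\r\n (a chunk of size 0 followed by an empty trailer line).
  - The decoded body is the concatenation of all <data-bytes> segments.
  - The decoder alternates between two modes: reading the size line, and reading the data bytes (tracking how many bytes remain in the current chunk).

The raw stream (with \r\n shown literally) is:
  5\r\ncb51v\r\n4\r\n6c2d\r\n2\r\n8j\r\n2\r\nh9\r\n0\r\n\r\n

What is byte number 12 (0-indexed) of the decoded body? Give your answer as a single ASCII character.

Chunk 1: stream[0..1]='5' size=0x5=5, data at stream[3..8]='cb51v' -> body[0..5], body so far='cb51v'
Chunk 2: stream[10..11]='4' size=0x4=4, data at stream[13..17]='6c2d' -> body[5..9], body so far='cb51v6c2d'
Chunk 3: stream[19..20]='2' size=0x2=2, data at stream[22..24]='8j' -> body[9..11], body so far='cb51v6c2d8j'
Chunk 4: stream[26..27]='2' size=0x2=2, data at stream[29..31]='h9' -> body[11..13], body so far='cb51v6c2d8jh9'
Chunk 5: stream[33..34]='0' size=0 (terminator). Final body='cb51v6c2d8jh9' (13 bytes)
Body byte 12 = '9'

Answer: 9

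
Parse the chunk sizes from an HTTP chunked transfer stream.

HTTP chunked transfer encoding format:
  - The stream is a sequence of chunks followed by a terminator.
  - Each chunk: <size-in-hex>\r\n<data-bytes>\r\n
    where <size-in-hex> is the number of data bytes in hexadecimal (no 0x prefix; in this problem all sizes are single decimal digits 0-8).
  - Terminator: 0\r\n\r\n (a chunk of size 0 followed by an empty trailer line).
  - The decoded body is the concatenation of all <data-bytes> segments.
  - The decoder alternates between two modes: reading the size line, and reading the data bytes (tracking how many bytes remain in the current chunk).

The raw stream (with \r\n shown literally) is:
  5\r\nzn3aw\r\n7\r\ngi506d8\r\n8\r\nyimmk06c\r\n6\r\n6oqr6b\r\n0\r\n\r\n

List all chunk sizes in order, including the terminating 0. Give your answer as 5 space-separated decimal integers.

Answer: 5 7 8 6 0

Derivation:
Chunk 1: stream[0..1]='5' size=0x5=5, data at stream[3..8]='zn3aw' -> body[0..5], body so far='zn3aw'
Chunk 2: stream[10..11]='7' size=0x7=7, data at stream[13..20]='gi506d8' -> body[5..12], body so far='zn3awgi506d8'
Chunk 3: stream[22..23]='8' size=0x8=8, data at stream[25..33]='yimmk06c' -> body[12..20], body so far='zn3awgi506d8yimmk06c'
Chunk 4: stream[35..36]='6' size=0x6=6, data at stream[38..44]='6oqr6b' -> body[20..26], body so far='zn3awgi506d8yimmk06c6oqr6b'
Chunk 5: stream[46..47]='0' size=0 (terminator). Final body='zn3awgi506d8yimmk06c6oqr6b' (26 bytes)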